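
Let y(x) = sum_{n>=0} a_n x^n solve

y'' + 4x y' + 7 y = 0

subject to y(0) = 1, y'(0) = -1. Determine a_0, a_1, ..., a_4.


Ansatz: y(x) = sum_{n>=0} a_n x^n, so y'(x) = sum_{n>=1} n a_n x^(n-1) and y''(x) = sum_{n>=2} n(n-1) a_n x^(n-2).
Substitute into P(x) y'' + Q(x) y' + R(x) y = 0 with P(x) = 1, Q(x) = 4x, R(x) = 7, and match powers of x.
Initial conditions: a_0 = 1, a_1 = -1.
Setting the coefficient of each power of x to zero and solving order by order (substituting the coefficients already found):
  x^0: 2 a_2 + 7 a_0 = 0  ->  2 a_2 = -7 a_0 = -7  ->  a_2 = -7/2
  x^1: 6 a_3 + 11 a_1 = 0  ->  6 a_3 = -11 a_1 = 11  ->  a_3 = 11/6
  x^2: 12 a_4 + 15 a_2 = 0  ->  12 a_4 = -15 a_2 = 105/2  ->  a_4 = 35/8
Truncated series: y(x) = 1 - x - (7/2) x^2 + (11/6) x^3 + (35/8) x^4 + O(x^5).

a_0 = 1; a_1 = -1; a_2 = -7/2; a_3 = 11/6; a_4 = 35/8


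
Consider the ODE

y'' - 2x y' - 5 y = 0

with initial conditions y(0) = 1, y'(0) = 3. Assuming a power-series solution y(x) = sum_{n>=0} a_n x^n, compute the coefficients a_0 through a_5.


Ansatz: y(x) = sum_{n>=0} a_n x^n, so y'(x) = sum_{n>=1} n a_n x^(n-1) and y''(x) = sum_{n>=2} n(n-1) a_n x^(n-2).
Substitute into P(x) y'' + Q(x) y' + R(x) y = 0 with P(x) = 1, Q(x) = -2x, R(x) = -5, and match powers of x.
Initial conditions: a_0 = 1, a_1 = 3.
Setting the coefficient of each power of x to zero and solving order by order (substituting the coefficients already found):
  x^0: 2 a_2 - 5 a_0 = 0  ->  2 a_2 = 5 a_0 = 5  ->  a_2 = 5/2
  x^1: 6 a_3 - 7 a_1 = 0  ->  6 a_3 = 7 a_1 = 21  ->  a_3 = 7/2
  x^2: 12 a_4 - 9 a_2 = 0  ->  12 a_4 = 9 a_2 = 45/2  ->  a_4 = 15/8
  x^3: 20 a_5 - 11 a_3 = 0  ->  20 a_5 = 11 a_3 = 77/2  ->  a_5 = 77/40
Truncated series: y(x) = 1 + 3 x + (5/2) x^2 + (7/2) x^3 + (15/8) x^4 + (77/40) x^5 + O(x^6).

a_0 = 1; a_1 = 3; a_2 = 5/2; a_3 = 7/2; a_4 = 15/8; a_5 = 77/40


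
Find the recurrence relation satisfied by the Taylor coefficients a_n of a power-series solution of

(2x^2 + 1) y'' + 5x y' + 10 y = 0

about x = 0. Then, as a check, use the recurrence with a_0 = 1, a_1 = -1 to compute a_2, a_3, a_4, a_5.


Substitute y = sum_n a_n x^n.
(1 + 2 x^2) y'' contributes (n+2)(n+1) a_{n+2} + 2 n(n-1) a_n at x^n.
5 x y'(x) contributes 5 n a_n at x^n.
10 y(x) contributes 10 a_n at x^n.
Matching x^n: (n+2)(n+1) a_{n+2} + (2 n(n-1) + 5 n + 10) a_n = 0.
Thus a_{n+2} = (-2 n(n-1) - 5 n - 10) / ((n+1)(n+2)) * a_n.

Check with a_0 = 1, a_1 = -1 (apply the recurrence for n = 0, 1, 2, 3): a_0 = 1, a_1 = -1, a_2 = -5, a_3 = 5/2, a_4 = 10, a_5 = -37/8.

a_(n+2) = (-2 n(n-1) - 5 n - 10) / ((n+1)(n+2)) * a_n; check: a_0 = 1, a_1 = -1, a_2 = -5, a_3 = 5/2, a_4 = 10, a_5 = -37/8


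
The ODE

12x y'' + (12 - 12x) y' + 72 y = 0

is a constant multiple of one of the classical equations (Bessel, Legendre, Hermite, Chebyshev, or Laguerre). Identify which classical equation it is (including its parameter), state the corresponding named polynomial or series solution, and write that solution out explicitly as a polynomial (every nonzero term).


All three coefficients share the factor 12; dividing through by 12 gives  x y'' + (1 - x) y' + 6 y = 0.
This matches the Laguerre equation x y'' + (1 - x) y' + n y = 0 with n = 6; the polynomial solution is L_6(x).
With y = sum_k a_k x^k, matching x^k gives (k+1)k a_{k+1} + (k+1) a_{k+1} - k a_k + n a_k = 0, i.e. (k+1)^2 a_{k+1} = (k - n) a_k = (k - 6) a_k. The right side vanishes at k = 6, so the series terminates at degree 6.
Standard normalization L_n(0) = 1 gives a_0 = 1. Work upward with a_{k+1} = (k - 6) a_k / (k+1)^2:
  a_1 = (0 - 6)(1) / 1^2 = -6/1 = -6
  a_2 = (1 - 6)(-6) / 2^2 = 30/4 = 15/2
  a_3 = (2 - 6)(15/2) / 3^2 = -30/9 = -10/3
  a_4 = (3 - 6)(-10/3) / 4^2 = 10/16 = 5/8
  a_5 = (4 - 6)(5/8) / 5^2 = (-5/4)/25 = -1/20
  a_6 = (5 - 6)(-1/20) / 6^2 = (1/20)/36 = 1/720
Hence L_6(x) = x^6/720 - x^5/20 + 5 x^4/8 - 10 x^3/3 + 15 x^2/2 - 6 x + 1.

L_6(x); series = x^6/720 - x^5/20 + 5 x^4/8 - 10 x^3/3 + 15 x^2/2 - 6 x + 1


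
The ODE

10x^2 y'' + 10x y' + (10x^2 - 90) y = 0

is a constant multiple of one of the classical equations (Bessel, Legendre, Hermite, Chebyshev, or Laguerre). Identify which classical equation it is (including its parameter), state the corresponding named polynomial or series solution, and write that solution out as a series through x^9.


All three coefficients share the factor 10; dividing through by 10 gives  x^2 y'' + x y' + (x^2 - 9) y = 0.
This matches the Bessel equation x^2 y'' + x y' + (x^2 - nu^2) y = 0 with nu^2 = 9, so nu = 3; the solution bounded at x = 0 is J_3(x).
Frobenius at x = 0: indicial roots ±nu; for r = nu the recurrence k(k + 2nu) c_k = -c_{k-2} gives the standard series J_nu(x) = sum_{k>=0} (-1)^k / (k! (k+nu)!) (x/2)^(2k+nu). Evaluate the first 4 terms:
  k = 0: (-1)^0 / (0! * 3! * 2^3) x^3 = 1/(1*6*8) x^3 = (1/48) x^3
  k = 1: (-1)^1 / (1! * 4! * 2^5) x^5 = -1/(1*24*32) x^5 = (-1/768) x^5
  k = 2: (-1)^2 / (2! * 5! * 2^7) x^7 = 1/(2*120*128) x^7 = (1/30720) x^7
  k = 3: (-1)^3 / (3! * 6! * 2^9) x^9 = -1/(6*720*512) x^9 = (-1/2211840) x^9
Hence J_3(x) = -x^9/2211840 + x^7/30720 - x^5/768 + x^3/48 + ....

J_3(x); series = -x^9/2211840 + x^7/30720 - x^5/768 + x^3/48


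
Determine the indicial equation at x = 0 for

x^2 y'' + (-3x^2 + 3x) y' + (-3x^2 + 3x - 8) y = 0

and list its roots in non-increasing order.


Divide by x^2 to reach normal form y'' + P_1(x) y' + P_2(x) y = 0 with P_1(x) = -3 + 3/x and P_2(x) = -3 + 3/x - 8/x^2.
x = 0 is a singular point because the y'-coefficient -3 + 3/x has a pole at x = 0 and the y-coefficient -3 + 3/x - 8/x^2 has a pole at x = 0.
It is a regular singular point because x P_1(x) = p(x) = 3 - 3x and x^2 P_2(x) = q(x) = -3x^2 + 3x - 8 are polynomials, hence analytic at x = 0.
p(0) = 3,  q(0) = -8.
Indicial equation: r(r-1) + p(0) r + q(0) = 0, i.e. r^2 + (p(0) - 1) r + q(0) = 0, i.e. r^2 + 2 r - 8 = 0.
Discriminant: (2)^2 - 4(-8) = 36, so r = (-2 ± 6)/2.
Solving: r_1 = 2, r_2 = -4.

indicial: r^2 + 2 r - 8 = 0; roots r_1 = 2, r_2 = -4


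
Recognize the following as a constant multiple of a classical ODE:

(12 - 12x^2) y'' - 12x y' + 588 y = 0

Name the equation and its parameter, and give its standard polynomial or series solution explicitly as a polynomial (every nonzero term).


All three coefficients share the factor 12; dividing through by 12 gives  (1 - x^2) y'' - x y' + 49 y = 0.
This matches the Chebyshev equation (1 - x^2) y'' - x y' + n^2 y = 0 (note the -x y' term, not -2x y') with n^2 = 49, so n = 7; the polynomial solution is T_7(x).
With y = sum_k a_k x^k, matching x^k gives (k+2)(k+1) a_{k+2} = (k^2 - n^2) a_k = (k - 7)(k + 7) a_k. The right side vanishes at k = 7, so the series with the parity of 7 terminates at degree 7.
Standard normalization: leading coefficient of T_n is 2^(n-1), so a_7 = 2^6 = 64. Work downward with a_k = (k+1)(k+2) a_{k+2} / ((k - 7)(k + 7)):
  a_5 = (6)(7)(64) / ((5 - 7)(5 + 7)) = 2688/(-24) = -112
  a_3 = (4)(5)(-112) / ((3 - 7)(3 + 7)) = -2240/(-40) = 56
  a_1 = (2)(3)(56) / ((1 - 7)(1 + 7)) = 336/(-48) = -7
Hence T_7(x) = 64 x^7 - 112 x^5 + 56 x^3 - 7 x.

T_7(x); series = 64 x^7 - 112 x^5 + 56 x^3 - 7 x


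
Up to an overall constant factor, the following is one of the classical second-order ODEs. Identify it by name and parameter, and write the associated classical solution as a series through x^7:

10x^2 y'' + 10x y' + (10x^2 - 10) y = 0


All three coefficients share the factor 10; dividing through by 10 gives  x^2 y'' + x y' + (x^2 - 1) y = 0.
This matches the Bessel equation x^2 y'' + x y' + (x^2 - nu^2) y = 0 with nu^2 = 1, so nu = 1; the solution bounded at x = 0 is J_1(x).
Frobenius at x = 0: indicial roots ±nu; for r = nu the recurrence k(k + 2nu) c_k = -c_{k-2} gives the standard series J_nu(x) = sum_{k>=0} (-1)^k / (k! (k+nu)!) (x/2)^(2k+nu). Evaluate the first 4 terms:
  k = 0: (-1)^0 / (0! * 1! * 2^1) x^1 = 1/(1*1*2) x^1 = (1/2) x^1
  k = 1: (-1)^1 / (1! * 2! * 2^3) x^3 = -1/(1*2*8) x^3 = (-1/16) x^3
  k = 2: (-1)^2 / (2! * 3! * 2^5) x^5 = 1/(2*6*32) x^5 = (1/384) x^5
  k = 3: (-1)^3 / (3! * 4! * 2^7) x^7 = -1/(6*24*128) x^7 = (-1/18432) x^7
Hence J_1(x) = -x^7/18432 + x^5/384 - x^3/16 + x/2 + ....

J_1(x); series = -x^7/18432 + x^5/384 - x^3/16 + x/2


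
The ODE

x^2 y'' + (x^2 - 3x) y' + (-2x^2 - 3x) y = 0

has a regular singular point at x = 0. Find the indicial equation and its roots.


Divide by x^2 to reach normal form y'' + P_1(x) y' + P_2(x) y = 0 with P_1(x) = 1 - 3/x and P_2(x) = -2 - 3/x.
x = 0 is a singular point because the y'-coefficient 1 - 3/x has a pole at x = 0 and the y-coefficient -2 - 3/x has a pole at x = 0.
It is a regular singular point because x P_1(x) = p(x) = x - 3 and x^2 P_2(x) = q(x) = -2x^2 - 3x are polynomials, hence analytic at x = 0.
p(0) = -3,  q(0) = 0.
Indicial equation: r(r-1) + p(0) r + q(0) = 0, i.e. r^2 + (p(0) - 1) r + q(0) = 0, i.e. r^2 - 4 r = 0.
Discriminant: (-4)^2 - 4(0) = 16, so r = (4 ± 4)/2.
Solving: r_1 = 4, r_2 = 0.

indicial: r^2 - 4 r = 0; roots r_1 = 4, r_2 = 0


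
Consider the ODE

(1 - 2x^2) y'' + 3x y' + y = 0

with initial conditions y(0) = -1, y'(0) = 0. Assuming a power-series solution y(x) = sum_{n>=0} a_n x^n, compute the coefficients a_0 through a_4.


Ansatz: y(x) = sum_{n>=0} a_n x^n, so y'(x) = sum_{n>=1} n a_n x^(n-1) and y''(x) = sum_{n>=2} n(n-1) a_n x^(n-2).
Substitute into P(x) y'' + Q(x) y' + R(x) y = 0 with P(x) = 1 - 2x^2, Q(x) = 3x, R(x) = 1, and match powers of x.
Initial conditions: a_0 = -1, a_1 = 0.
Setting the coefficient of each power of x to zero and solving order by order (substituting the coefficients already found):
  x^0: 2 a_2 + a_0 = 0  ->  2 a_2 = -a_0 = 1  ->  a_2 = 1/2
  x^1: 6 a_3 + 4 a_1 = 0  ->  6 a_3 = -4 a_1 = 0  ->  a_3 = 0
  x^2: 12 a_4 + 3 a_2 = 0  ->  12 a_4 = -3 a_2 = -3/2  ->  a_4 = -1/8
Truncated series: y(x) = -1 + (1/2) x^2 - (1/8) x^4 + O(x^5).

a_0 = -1; a_1 = 0; a_2 = 1/2; a_3 = 0; a_4 = -1/8


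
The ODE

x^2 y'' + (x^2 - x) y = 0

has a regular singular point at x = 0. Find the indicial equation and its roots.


Divide by x^2 to reach normal form y'' + P_1(x) y' + P_2(x) y = 0 with P_1(x) = 0 and P_2(x) = 1 - 1/x.
x = 0 is a singular point because the y-coefficient 1 - 1/x has a pole at x = 0.
It is a regular singular point because x P_1(x) = p(x) = 0 and x^2 P_2(x) = q(x) = x^2 - x are polynomials, hence analytic at x = 0.
p(0) = 0,  q(0) = 0.
Indicial equation: r(r-1) + p(0) r + q(0) = 0, i.e. r^2 + (p(0) - 1) r + q(0) = 0, i.e. r^2 - 1 r = 0.
Discriminant: (-1)^2 - 4(0) = 1, so r = (1 ± 1)/2.
Solving: r_1 = 1, r_2 = 0.

indicial: r^2 - 1 r = 0; roots r_1 = 1, r_2 = 0


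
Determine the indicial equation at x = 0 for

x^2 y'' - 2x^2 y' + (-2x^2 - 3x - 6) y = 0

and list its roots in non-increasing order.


Divide by x^2 to reach normal form y'' + P_1(x) y' + P_2(x) y = 0 with P_1(x) = -2 and P_2(x) = -2 - 3/x - 6/x^2.
x = 0 is a singular point because the y-coefficient -2 - 3/x - 6/x^2 has a pole at x = 0.
It is a regular singular point because x P_1(x) = p(x) = -2x and x^2 P_2(x) = q(x) = -2x^2 - 3x - 6 are polynomials, hence analytic at x = 0.
p(0) = 0,  q(0) = -6.
Indicial equation: r(r-1) + p(0) r + q(0) = 0, i.e. r^2 + (p(0) - 1) r + q(0) = 0, i.e. r^2 - 1 r - 6 = 0.
Discriminant: (-1)^2 - 4(-6) = 25, so r = (1 ± 5)/2.
Solving: r_1 = 3, r_2 = -2.

indicial: r^2 - 1 r - 6 = 0; roots r_1 = 3, r_2 = -2


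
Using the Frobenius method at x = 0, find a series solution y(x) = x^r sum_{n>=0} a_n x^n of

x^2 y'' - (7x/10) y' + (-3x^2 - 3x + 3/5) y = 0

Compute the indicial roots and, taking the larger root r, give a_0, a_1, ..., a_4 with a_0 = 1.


Write in Frobenius form y'' + (p(x)/x) y' + (q(x)/x^2) y = 0:
  p(x) = -7/10,  q(x) = -3x^2 - 3x + 3/5.
Indicial equation: r(r-1) + (-7/10) r + (3/5) = 0 -> roots r_1 = 6/5, r_2 = 1/2.
Take r = r_1 = 6/5. Let y(x) = x^r sum_{n>=0} a_n x^n with a_0 = 1.
Substitute y = x^r sum a_n x^n and match x^{r+n}. The recurrence is
  D(n) a_n - 3 a_{n-1} - 3 a_{n-2} = 0,  where D(n) = (r+n)(r+n-1) + (-7/10)(r+n) + (3/5).
  a_n = [3 a_{n-1} + 3 a_{n-2}] / D(n).
Since the indicial polynomial factors as (r - r_1)(r - r_2), D(n) = (r_1 + n - r_1)(r_1 + n - r_2) = n(n + 7/10).
Evaluating step by step (a_0 = 1):
  n = 1: D(1) = 1(1 + 7/10) = 17/10; numerator = 3(1) = 3; a_1 = (3)/(17/10) = 30/17
  n = 2: D(2) = 2(2 + 7/10) = 27/5; numerator = 3(30/17) + 3(1) = 141/17; a_2 = (141/17)/(27/5) = 235/153
  n = 3: D(3) = 3(3 + 7/10) = 111/10; numerator = 3(235/153) + 3(30/17) = 505/51; a_3 = (505/51)/(111/10) = 5050/5661
  n = 4: D(4) = 4(4 + 7/10) = 94/5; numerator = 3(5050/5661) + 3(235/153) = 13745/1887; a_4 = (13745/1887)/(94/5) = 68725/177378

r = 6/5; a_0 = 1; a_1 = 30/17; a_2 = 235/153; a_3 = 5050/5661; a_4 = 68725/177378


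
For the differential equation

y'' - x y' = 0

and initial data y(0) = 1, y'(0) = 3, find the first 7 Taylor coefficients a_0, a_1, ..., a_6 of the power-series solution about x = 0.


Ansatz: y(x) = sum_{n>=0} a_n x^n, so y'(x) = sum_{n>=1} n a_n x^(n-1) and y''(x) = sum_{n>=2} n(n-1) a_n x^(n-2).
Substitute into P(x) y'' + Q(x) y' + R(x) y = 0 with P(x) = 1, Q(x) = -x, R(x) = 0, and match powers of x.
Initial conditions: a_0 = 1, a_1 = 3.
Setting the coefficient of each power of x to zero and solving order by order (substituting the coefficients already found):
  x^0: 2 a_2 = 0  ->  a_2 = 0
  x^1: 6 a_3 - a_1 = 0  ->  6 a_3 = a_1 = 3  ->  a_3 = 1/2
  x^2: 12 a_4 - 2 a_2 = 0  ->  12 a_4 = 2 a_2 = 0  ->  a_4 = 0
  x^3: 20 a_5 - 3 a_3 = 0  ->  20 a_5 = 3 a_3 = 3/2  ->  a_5 = 3/40
  x^4: 30 a_6 - 4 a_4 = 0  ->  30 a_6 = 4 a_4 = 0  ->  a_6 = 0
Truncated series: y(x) = 1 + 3 x + (1/2) x^3 + (3/40) x^5 + O(x^7).

a_0 = 1; a_1 = 3; a_2 = 0; a_3 = 1/2; a_4 = 0; a_5 = 3/40; a_6 = 0


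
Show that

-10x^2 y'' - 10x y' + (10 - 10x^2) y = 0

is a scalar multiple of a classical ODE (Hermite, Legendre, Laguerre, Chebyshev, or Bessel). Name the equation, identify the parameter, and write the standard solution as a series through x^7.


All three coefficients share the factor -10; dividing through by -10 gives  x^2 y'' + x y' + (x^2 - 1) y = 0.
This matches the Bessel equation x^2 y'' + x y' + (x^2 - nu^2) y = 0 with nu^2 = 1, so nu = 1; the solution bounded at x = 0 is J_1(x).
Frobenius at x = 0: indicial roots ±nu; for r = nu the recurrence k(k + 2nu) c_k = -c_{k-2} gives the standard series J_nu(x) = sum_{k>=0} (-1)^k / (k! (k+nu)!) (x/2)^(2k+nu). Evaluate the first 4 terms:
  k = 0: (-1)^0 / (0! * 1! * 2^1) x^1 = 1/(1*1*2) x^1 = (1/2) x^1
  k = 1: (-1)^1 / (1! * 2! * 2^3) x^3 = -1/(1*2*8) x^3 = (-1/16) x^3
  k = 2: (-1)^2 / (2! * 3! * 2^5) x^5 = 1/(2*6*32) x^5 = (1/384) x^5
  k = 3: (-1)^3 / (3! * 4! * 2^7) x^7 = -1/(6*24*128) x^7 = (-1/18432) x^7
Hence J_1(x) = -x^7/18432 + x^5/384 - x^3/16 + x/2 + ....

J_1(x); series = -x^7/18432 + x^5/384 - x^3/16 + x/2


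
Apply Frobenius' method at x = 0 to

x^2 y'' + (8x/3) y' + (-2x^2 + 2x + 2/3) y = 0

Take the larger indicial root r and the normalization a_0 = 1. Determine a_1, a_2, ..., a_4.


Write in Frobenius form y'' + (p(x)/x) y' + (q(x)/x^2) y = 0:
  p(x) = 8/3,  q(x) = -2x^2 + 2x + 2/3.
Indicial equation: r(r-1) + (8/3) r + (2/3) = 0 -> roots r_1 = -2/3, r_2 = -1.
Take r = r_1 = -2/3. Let y(x) = x^r sum_{n>=0} a_n x^n with a_0 = 1.
Substitute y = x^r sum a_n x^n and match x^{r+n}. The recurrence is
  D(n) a_n + 2 a_{n-1} - 2 a_{n-2} = 0,  where D(n) = (r+n)(r+n-1) + (8/3)(r+n) + (2/3).
  a_n = [-2 a_{n-1} + 2 a_{n-2}] / D(n).
Since the indicial polynomial factors as (r - r_1)(r - r_2), D(n) = (r_1 + n - r_1)(r_1 + n - r_2) = n(n + 1/3).
Evaluating step by step (a_0 = 1):
  n = 1: D(1) = 1(1 + 1/3) = 4/3; numerator = -2(1) = -2; a_1 = (-2)/(4/3) = -3/2
  n = 2: D(2) = 2(2 + 1/3) = 14/3; numerator = -2(-3/2) + 2(1) = 5; a_2 = (5)/(14/3) = 15/14
  n = 3: D(3) = 3(3 + 1/3) = 10; numerator = -2(15/14) + 2(-3/2) = -36/7; a_3 = (-36/7)/(10) = -18/35
  n = 4: D(4) = 4(4 + 1/3) = 52/3; numerator = -2(-18/35) + 2(15/14) = 111/35; a_4 = (111/35)/(52/3) = 333/1820

r = -2/3; a_0 = 1; a_1 = -3/2; a_2 = 15/14; a_3 = -18/35; a_4 = 333/1820


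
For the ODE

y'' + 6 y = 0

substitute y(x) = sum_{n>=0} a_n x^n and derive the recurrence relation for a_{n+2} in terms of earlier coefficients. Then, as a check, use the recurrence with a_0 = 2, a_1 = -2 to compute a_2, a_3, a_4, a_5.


Substitute y = sum_n a_n x^n into y'' + (const) y = 0.
y''(x) = sum_{n>=0} (n+2)(n+1) a_{n+2} x^n.
The ODE becomes sum_n [(n+2)(n+1) a_{n+2} + 6 a_n] x^n = 0.
Setting each coefficient to zero gives the recurrence:
  (n+2)(n+1) a_{n+2} + 6 a_n = 0,
  a_{n+2} = -6 / ((n+1)(n+2)) a_n.

Check with a_0 = 2, a_1 = -2 (apply the recurrence for n = 0, 1, 2, 3): a_0 = 2, a_1 = -2, a_2 = -6, a_3 = 2, a_4 = 3, a_5 = -3/5.

a_{n+2} = -6/((n+1)(n+2)) * a_n; check: a_0 = 2, a_1 = -2, a_2 = -6, a_3 = 2, a_4 = 3, a_5 = -3/5


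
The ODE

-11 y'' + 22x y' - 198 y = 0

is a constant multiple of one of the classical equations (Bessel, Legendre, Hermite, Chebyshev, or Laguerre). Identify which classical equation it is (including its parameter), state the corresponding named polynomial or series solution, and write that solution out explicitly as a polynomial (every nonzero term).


All three coefficients share the factor -11; dividing through by -11 gives  y'' - 2x y' + 18 y = 0.
This matches the Hermite equation y'' - 2x y' + 2n y = 0 with 2n = 18, so n = 9; the polynomial solution is H_9(x).
With y = sum_k a_k x^k, matching x^k gives (k+2)(k+1) a_{k+2} = 2(k - n) a_k = 2(k - 9) a_k. The right side vanishes at k = 9, so the series with the parity of 9 terminates at degree 9.
Standard normalization: leading coefficient of H_n is 2^n, so a_9 = 2^9 = 512. Work downward with a_k = (k+1)(k+2) a_{k+2} / (2(k - n)):
  a_7 = (8)(9)(512) / (2(7 - 9)) = 36864/(-4) = -9216
  a_5 = (6)(7)(-9216) / (2(5 - 9)) = -387072/(-8) = 48384
  a_3 = (4)(5)(48384) / (2(3 - 9)) = 967680/(-12) = -80640
  a_1 = (2)(3)(-80640) / (2(1 - 9)) = -483840/(-16) = 30240
Hence H_9(x) = 512 x^9 - 9216 x^7 + 48384 x^5 - 80640 x^3 + 30240 x.

H_9(x); series = 512 x^9 - 9216 x^7 + 48384 x^5 - 80640 x^3 + 30240 x


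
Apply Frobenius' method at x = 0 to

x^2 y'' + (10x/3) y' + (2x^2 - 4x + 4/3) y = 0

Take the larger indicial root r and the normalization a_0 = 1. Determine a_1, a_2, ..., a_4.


Write in Frobenius form y'' + (p(x)/x) y' + (q(x)/x^2) y = 0:
  p(x) = 10/3,  q(x) = 2x^2 - 4x + 4/3.
Indicial equation: r(r-1) + (10/3) r + (4/3) = 0 -> roots r_1 = -1, r_2 = -4/3.
Take r = r_1 = -1. Let y(x) = x^r sum_{n>=0} a_n x^n with a_0 = 1.
Substitute y = x^r sum a_n x^n and match x^{r+n}. The recurrence is
  D(n) a_n - 4 a_{n-1} + 2 a_{n-2} = 0,  where D(n) = (r+n)(r+n-1) + (10/3)(r+n) + (4/3).
  a_n = [4 a_{n-1} - 2 a_{n-2}] / D(n).
Since the indicial polynomial factors as (r - r_1)(r - r_2), D(n) = (r_1 + n - r_1)(r_1 + n - r_2) = n(n + 1/3).
Evaluating step by step (a_0 = 1):
  n = 1: D(1) = 1(1 + 1/3) = 4/3; numerator = 4(1) = 4; a_1 = (4)/(4/3) = 3
  n = 2: D(2) = 2(2 + 1/3) = 14/3; numerator = 4(3) - 2(1) = 10; a_2 = (10)/(14/3) = 15/7
  n = 3: D(3) = 3(3 + 1/3) = 10; numerator = 4(15/7) - 2(3) = 18/7; a_3 = (18/7)/(10) = 9/35
  n = 4: D(4) = 4(4 + 1/3) = 52/3; numerator = 4(9/35) - 2(15/7) = -114/35; a_4 = (-114/35)/(52/3) = -171/910

r = -1; a_0 = 1; a_1 = 3; a_2 = 15/7; a_3 = 9/35; a_4 = -171/910


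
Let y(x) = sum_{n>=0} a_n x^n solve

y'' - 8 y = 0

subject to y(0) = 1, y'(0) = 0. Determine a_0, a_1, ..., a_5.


Ansatz: y(x) = sum_{n>=0} a_n x^n, so y'(x) = sum_{n>=1} n a_n x^(n-1) and y''(x) = sum_{n>=2} n(n-1) a_n x^(n-2).
Substitute into P(x) y'' + Q(x) y' + R(x) y = 0 with P(x) = 1, Q(x) = 0, R(x) = -8, and match powers of x.
Initial conditions: a_0 = 1, a_1 = 0.
Setting the coefficient of each power of x to zero and solving order by order (substituting the coefficients already found):
  x^0: 2 a_2 - 8 a_0 = 0  ->  2 a_2 = 8 a_0 = 8  ->  a_2 = 4
  x^1: 6 a_3 - 8 a_1 = 0  ->  6 a_3 = 8 a_1 = 0  ->  a_3 = 0
  x^2: 12 a_4 - 8 a_2 = 0  ->  12 a_4 = 8 a_2 = 32  ->  a_4 = 8/3
  x^3: 20 a_5 - 8 a_3 = 0  ->  20 a_5 = 8 a_3 = 0  ->  a_5 = 0
Truncated series: y(x) = 1 + 4 x^2 + (8/3) x^4 + O(x^6).

a_0 = 1; a_1 = 0; a_2 = 4; a_3 = 0; a_4 = 8/3; a_5 = 0


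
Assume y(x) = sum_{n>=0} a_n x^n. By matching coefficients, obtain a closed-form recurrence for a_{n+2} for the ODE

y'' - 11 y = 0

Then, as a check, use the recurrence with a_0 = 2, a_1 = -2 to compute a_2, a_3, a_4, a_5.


Substitute y = sum_n a_n x^n into y'' + (const) y = 0.
y''(x) = sum_{n>=0} (n+2)(n+1) a_{n+2} x^n.
The ODE becomes sum_n [(n+2)(n+1) a_{n+2} - 11 a_n] x^n = 0.
Setting each coefficient to zero gives the recurrence:
  (n+2)(n+1) a_{n+2} - 11 a_n = 0,
  a_{n+2} = 11 / ((n+1)(n+2)) a_n.

Check with a_0 = 2, a_1 = -2 (apply the recurrence for n = 0, 1, 2, 3): a_0 = 2, a_1 = -2, a_2 = 11, a_3 = -11/3, a_4 = 121/12, a_5 = -121/60.

a_{n+2} = 11/((n+1)(n+2)) * a_n; check: a_0 = 2, a_1 = -2, a_2 = 11, a_3 = -11/3, a_4 = 121/12, a_5 = -121/60


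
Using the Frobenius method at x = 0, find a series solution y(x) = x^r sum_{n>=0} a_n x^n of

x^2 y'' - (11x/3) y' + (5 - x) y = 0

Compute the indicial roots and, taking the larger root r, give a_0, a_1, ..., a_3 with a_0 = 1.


Write in Frobenius form y'' + (p(x)/x) y' + (q(x)/x^2) y = 0:
  p(x) = -11/3,  q(x) = 5 - x.
Indicial equation: r(r-1) + (-11/3) r + (5) = 0 -> roots r_1 = 3, r_2 = 5/3.
Take r = r_1 = 3. Let y(x) = x^r sum_{n>=0} a_n x^n with a_0 = 1.
Substitute y = x^r sum a_n x^n and match x^{r+n}. The recurrence is
  D(n) a_n - 1 a_{n-1} = 0,  where D(n) = (r+n)(r+n-1) + (-11/3)(r+n) + (5).
  a_n = 1 / D(n) * a_{n-1}.
Since the indicial polynomial factors as (r - r_1)(r - r_2), D(n) = (r_1 + n - r_1)(r_1 + n - r_2) = n(n + 4/3).
Evaluating step by step (a_0 = 1):
  n = 1: D(1) = 1(1 + 4/3) = 7/3; numerator = 1(1) = 1; a_1 = (1)/(7/3) = 3/7
  n = 2: D(2) = 2(2 + 4/3) = 20/3; numerator = 1(3/7) = 3/7; a_2 = (3/7)/(20/3) = 9/140
  n = 3: D(3) = 3(3 + 4/3) = 13; numerator = 1(9/140) = 9/140; a_3 = (9/140)/(13) = 9/1820

r = 3; a_0 = 1; a_1 = 3/7; a_2 = 9/140; a_3 = 9/1820


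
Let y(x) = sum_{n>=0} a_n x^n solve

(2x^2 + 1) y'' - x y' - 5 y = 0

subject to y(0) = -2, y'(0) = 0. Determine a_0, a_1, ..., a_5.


Ansatz: y(x) = sum_{n>=0} a_n x^n, so y'(x) = sum_{n>=1} n a_n x^(n-1) and y''(x) = sum_{n>=2} n(n-1) a_n x^(n-2).
Substitute into P(x) y'' + Q(x) y' + R(x) y = 0 with P(x) = 2x^2 + 1, Q(x) = -x, R(x) = -5, and match powers of x.
Initial conditions: a_0 = -2, a_1 = 0.
Setting the coefficient of each power of x to zero and solving order by order (substituting the coefficients already found):
  x^0: 2 a_2 - 5 a_0 = 0  ->  2 a_2 = 5 a_0 = -10  ->  a_2 = -5
  x^1: 6 a_3 - 6 a_1 = 0  ->  6 a_3 = 6 a_1 = 0  ->  a_3 = 0
  x^2: 12 a_4 - 3 a_2 = 0  ->  12 a_4 = 3 a_2 = -15  ->  a_4 = -5/4
  x^3: 20 a_5 + 4 a_3 = 0  ->  20 a_5 = -4 a_3 = 0  ->  a_5 = 0
Truncated series: y(x) = -2 - 5 x^2 - (5/4) x^4 + O(x^6).

a_0 = -2; a_1 = 0; a_2 = -5; a_3 = 0; a_4 = -5/4; a_5 = 0


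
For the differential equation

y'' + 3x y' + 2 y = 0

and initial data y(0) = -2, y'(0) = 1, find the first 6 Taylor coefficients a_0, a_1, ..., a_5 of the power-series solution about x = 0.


Ansatz: y(x) = sum_{n>=0} a_n x^n, so y'(x) = sum_{n>=1} n a_n x^(n-1) and y''(x) = sum_{n>=2} n(n-1) a_n x^(n-2).
Substitute into P(x) y'' + Q(x) y' + R(x) y = 0 with P(x) = 1, Q(x) = 3x, R(x) = 2, and match powers of x.
Initial conditions: a_0 = -2, a_1 = 1.
Setting the coefficient of each power of x to zero and solving order by order (substituting the coefficients already found):
  x^0: 2 a_2 + 2 a_0 = 0  ->  2 a_2 = -2 a_0 = 4  ->  a_2 = 2
  x^1: 6 a_3 + 5 a_1 = 0  ->  6 a_3 = -5 a_1 = -5  ->  a_3 = -5/6
  x^2: 12 a_4 + 8 a_2 = 0  ->  12 a_4 = -8 a_2 = -16  ->  a_4 = -4/3
  x^3: 20 a_5 + 11 a_3 = 0  ->  20 a_5 = -11 a_3 = 55/6  ->  a_5 = 11/24
Truncated series: y(x) = -2 + x + 2 x^2 - (5/6) x^3 - (4/3) x^4 + (11/24) x^5 + O(x^6).

a_0 = -2; a_1 = 1; a_2 = 2; a_3 = -5/6; a_4 = -4/3; a_5 = 11/24


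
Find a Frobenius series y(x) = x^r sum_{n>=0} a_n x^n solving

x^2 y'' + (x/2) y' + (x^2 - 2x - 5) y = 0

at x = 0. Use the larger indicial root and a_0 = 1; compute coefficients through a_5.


Write in Frobenius form y'' + (p(x)/x) y' + (q(x)/x^2) y = 0:
  p(x) = 1/2,  q(x) = x^2 - 2x - 5.
Indicial equation: r(r-1) + (1/2) r + (-5) = 0 -> roots r_1 = 5/2, r_2 = -2.
Take r = r_1 = 5/2. Let y(x) = x^r sum_{n>=0} a_n x^n with a_0 = 1.
Substitute y = x^r sum a_n x^n and match x^{r+n}. The recurrence is
  D(n) a_n - 2 a_{n-1} + 1 a_{n-2} = 0,  where D(n) = (r+n)(r+n-1) + (1/2)(r+n) + (-5).
  a_n = [2 a_{n-1} - 1 a_{n-2}] / D(n).
Since the indicial polynomial factors as (r - r_1)(r - r_2), D(n) = (r_1 + n - r_1)(r_1 + n - r_2) = n(n + 9/2).
Evaluating step by step (a_0 = 1):
  n = 1: D(1) = 1(1 + 9/2) = 11/2; numerator = 2(1) = 2; a_1 = (2)/(11/2) = 4/11
  n = 2: D(2) = 2(2 + 9/2) = 13; numerator = 2(4/11) - 1(1) = -3/11; a_2 = (-3/11)/(13) = -3/143
  n = 3: D(3) = 3(3 + 9/2) = 45/2; numerator = 2(-3/143) - 1(4/11) = -58/143; a_3 = (-58/143)/(45/2) = -116/6435
  n = 4: D(4) = 4(4 + 9/2) = 34; numerator = 2(-116/6435) - 1(-3/143) = -97/6435; a_4 = (-97/6435)/(34) = -97/218790
  n = 5: D(5) = 5(5 + 9/2) = 95/2; numerator = 2(-97/218790) - 1(-116/6435) = 125/7293; a_5 = (125/7293)/(95/2) = 50/138567

r = 5/2; a_0 = 1; a_1 = 4/11; a_2 = -3/143; a_3 = -116/6435; a_4 = -97/218790; a_5 = 50/138567


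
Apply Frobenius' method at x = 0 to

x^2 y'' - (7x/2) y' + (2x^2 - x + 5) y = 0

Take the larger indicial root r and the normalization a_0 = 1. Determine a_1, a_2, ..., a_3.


Write in Frobenius form y'' + (p(x)/x) y' + (q(x)/x^2) y = 0:
  p(x) = -7/2,  q(x) = 2x^2 - x + 5.
Indicial equation: r(r-1) + (-7/2) r + (5) = 0 -> roots r_1 = 5/2, r_2 = 2.
Take r = r_1 = 5/2. Let y(x) = x^r sum_{n>=0} a_n x^n with a_0 = 1.
Substitute y = x^r sum a_n x^n and match x^{r+n}. The recurrence is
  D(n) a_n - 1 a_{n-1} + 2 a_{n-2} = 0,  where D(n) = (r+n)(r+n-1) + (-7/2)(r+n) + (5).
  a_n = [1 a_{n-1} - 2 a_{n-2}] / D(n).
Since the indicial polynomial factors as (r - r_1)(r - r_2), D(n) = (r_1 + n - r_1)(r_1 + n - r_2) = n(n + 1/2).
Evaluating step by step (a_0 = 1):
  n = 1: D(1) = 1(1 + 1/2) = 3/2; numerator = 1(1) = 1; a_1 = (1)/(3/2) = 2/3
  n = 2: D(2) = 2(2 + 1/2) = 5; numerator = 1(2/3) - 2(1) = -4/3; a_2 = (-4/3)/(5) = -4/15
  n = 3: D(3) = 3(3 + 1/2) = 21/2; numerator = 1(-4/15) - 2(2/3) = -8/5; a_3 = (-8/5)/(21/2) = -16/105

r = 5/2; a_0 = 1; a_1 = 2/3; a_2 = -4/15; a_3 = -16/105


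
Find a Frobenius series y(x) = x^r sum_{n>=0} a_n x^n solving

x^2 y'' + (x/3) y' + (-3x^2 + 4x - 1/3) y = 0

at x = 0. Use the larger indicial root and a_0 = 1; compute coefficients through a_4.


Write in Frobenius form y'' + (p(x)/x) y' + (q(x)/x^2) y = 0:
  p(x) = 1/3,  q(x) = -3x^2 + 4x - 1/3.
Indicial equation: r(r-1) + (1/3) r + (-1/3) = 0 -> roots r_1 = 1, r_2 = -1/3.
Take r = r_1 = 1. Let y(x) = x^r sum_{n>=0} a_n x^n with a_0 = 1.
Substitute y = x^r sum a_n x^n and match x^{r+n}. The recurrence is
  D(n) a_n + 4 a_{n-1} - 3 a_{n-2} = 0,  where D(n) = (r+n)(r+n-1) + (1/3)(r+n) + (-1/3).
  a_n = [-4 a_{n-1} + 3 a_{n-2}] / D(n).
Since the indicial polynomial factors as (r - r_1)(r - r_2), D(n) = (r_1 + n - r_1)(r_1 + n - r_2) = n(n + 4/3).
Evaluating step by step (a_0 = 1):
  n = 1: D(1) = 1(1 + 4/3) = 7/3; numerator = -4(1) = -4; a_1 = (-4)/(7/3) = -12/7
  n = 2: D(2) = 2(2 + 4/3) = 20/3; numerator = -4(-12/7) + 3(1) = 69/7; a_2 = (69/7)/(20/3) = 207/140
  n = 3: D(3) = 3(3 + 4/3) = 13; numerator = -4(207/140) + 3(-12/7) = -387/35; a_3 = (-387/35)/(13) = -387/455
  n = 4: D(4) = 4(4 + 4/3) = 64/3; numerator = -4(-387/455) + 3(207/140) = 2853/364; a_4 = (2853/364)/(64/3) = 8559/23296

r = 1; a_0 = 1; a_1 = -12/7; a_2 = 207/140; a_3 = -387/455; a_4 = 8559/23296


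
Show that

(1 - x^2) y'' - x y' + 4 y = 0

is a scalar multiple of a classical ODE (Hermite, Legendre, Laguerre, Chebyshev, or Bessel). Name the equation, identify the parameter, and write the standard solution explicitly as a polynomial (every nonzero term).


The equation is already in a standard form:  (1 - x^2) y'' - x y' + 4 y = 0.
This matches the Chebyshev equation (1 - x^2) y'' - x y' + n^2 y = 0 (note the -x y' term, not -2x y') with n^2 = 4, so n = 2; the polynomial solution is T_2(x).
With y = sum_k a_k x^k, matching x^k gives (k+2)(k+1) a_{k+2} = (k^2 - n^2) a_k = (k - 2)(k + 2) a_k. The right side vanishes at k = 2, so the series with the parity of 2 terminates at degree 2.
Standard normalization: leading coefficient of T_n is 2^(n-1), so a_2 = 2^1 = 2. Work downward with a_k = (k+1)(k+2) a_{k+2} / ((k - 2)(k + 2)):
  a_0 = (1)(2)(2) / ((0 - 2)(0 + 2)) = 4/(-4) = -1
Hence T_2(x) = 2 x^2 - 1.

T_2(x); series = 2 x^2 - 1


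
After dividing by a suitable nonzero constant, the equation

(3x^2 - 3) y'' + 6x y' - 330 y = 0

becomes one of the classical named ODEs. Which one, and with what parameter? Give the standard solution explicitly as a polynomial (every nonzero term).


All three coefficients share the factor -3; dividing through by -3 gives  (1 - x^2) y'' - 2x y' + 110 y = 0.
This matches the Legendre equation (1 - x^2) y'' - 2x y' + n(n+1) y = 0 (note the -2x y' term) with n(n+1) = 110, so n = 10; the polynomial solution is P_10(x).
With y = sum_k a_k x^k, matching x^k gives (k+2)(k+1) a_{k+2} = [k(k+1) - n(n+1)] a_k = (k - 10)(k + 11) a_k. The right side vanishes at k = 10, so the series with the parity of 10 terminates at degree 10.
Standard normalization (P_n(1) = 1): leading coefficient (2n)!/(2^n (n!)^2) = 2432902008176640000/(1024*13168189440000) = 46189/256, so a_10 = 46189/256. Work downward with a_k = (k+1)(k+2) a_{k+2} / ((k - 10)(k + 11)):
  a_8 = (9)(10)(46189/256) / ((8 - 10)(8 + 11)) = (2078505/128)/(-38) = -109395/256
  a_6 = (7)(8)(-109395/256) / ((6 - 10)(6 + 11)) = (-765765/32)/(-68) = 45045/128
  a_4 = (5)(6)(45045/128) / ((4 - 10)(4 + 11)) = (675675/64)/(-90) = -15015/128
  a_2 = (3)(4)(-15015/128) / ((2 - 10)(2 + 11)) = (-45045/32)/(-104) = 3465/256
  a_0 = (1)(2)(3465/256) / ((0 - 10)(0 + 11)) = (3465/128)/(-110) = -63/256
Hence P_10(x) = 46189 x^10/256 - 109395 x^8/256 + 45045 x^6/128 - 15015 x^4/128 + 3465 x^2/256 - 63/256.

P_10(x); series = 46189 x^10/256 - 109395 x^8/256 + 45045 x^6/128 - 15015 x^4/128 + 3465 x^2/256 - 63/256


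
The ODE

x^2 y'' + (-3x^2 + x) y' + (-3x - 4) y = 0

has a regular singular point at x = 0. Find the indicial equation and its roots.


Divide by x^2 to reach normal form y'' + P_1(x) y' + P_2(x) y = 0 with P_1(x) = -3 + 1/x and P_2(x) = -3/x - 4/x^2.
x = 0 is a singular point because the y'-coefficient -3 + 1/x has a pole at x = 0 and the y-coefficient -3/x - 4/x^2 has a pole at x = 0.
It is a regular singular point because x P_1(x) = p(x) = 1 - 3x and x^2 P_2(x) = q(x) = -3x - 4 are polynomials, hence analytic at x = 0.
p(0) = 1,  q(0) = -4.
Indicial equation: r(r-1) + p(0) r + q(0) = 0, i.e. r^2 + (p(0) - 1) r + q(0) = 0, i.e. r^2 - 4 = 0.
Discriminant: (0)^2 - 4(-4) = 16, so r = (0 ± 4)/2.
Solving: r_1 = 2, r_2 = -2.

indicial: r^2 - 4 = 0; roots r_1 = 2, r_2 = -2


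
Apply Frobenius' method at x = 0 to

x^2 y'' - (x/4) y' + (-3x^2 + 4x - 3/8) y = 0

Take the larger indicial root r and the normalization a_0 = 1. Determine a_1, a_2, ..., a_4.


Write in Frobenius form y'' + (p(x)/x) y' + (q(x)/x^2) y = 0:
  p(x) = -1/4,  q(x) = -3x^2 + 4x - 3/8.
Indicial equation: r(r-1) + (-1/4) r + (-3/8) = 0 -> roots r_1 = 3/2, r_2 = -1/4.
Take r = r_1 = 3/2. Let y(x) = x^r sum_{n>=0} a_n x^n with a_0 = 1.
Substitute y = x^r sum a_n x^n and match x^{r+n}. The recurrence is
  D(n) a_n + 4 a_{n-1} - 3 a_{n-2} = 0,  where D(n) = (r+n)(r+n-1) + (-1/4)(r+n) + (-3/8).
  a_n = [-4 a_{n-1} + 3 a_{n-2}] / D(n).
Since the indicial polynomial factors as (r - r_1)(r - r_2), D(n) = (r_1 + n - r_1)(r_1 + n - r_2) = n(n + 7/4).
Evaluating step by step (a_0 = 1):
  n = 1: D(1) = 1(1 + 7/4) = 11/4; numerator = -4(1) = -4; a_1 = (-4)/(11/4) = -16/11
  n = 2: D(2) = 2(2 + 7/4) = 15/2; numerator = -4(-16/11) + 3(1) = 97/11; a_2 = (97/11)/(15/2) = 194/165
  n = 3: D(3) = 3(3 + 7/4) = 57/4; numerator = -4(194/165) + 3(-16/11) = -136/15; a_3 = (-136/15)/(57/4) = -544/855
  n = 4: D(4) = 4(4 + 7/4) = 23; numerator = -4(-544/855) + 3(194/165) = 11422/1881; a_4 = (11422/1881)/(23) = 11422/43263

r = 3/2; a_0 = 1; a_1 = -16/11; a_2 = 194/165; a_3 = -544/855; a_4 = 11422/43263


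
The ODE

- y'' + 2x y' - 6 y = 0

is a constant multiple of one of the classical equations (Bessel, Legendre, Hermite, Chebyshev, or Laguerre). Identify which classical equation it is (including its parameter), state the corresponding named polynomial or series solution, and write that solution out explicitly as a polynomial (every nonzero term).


All three coefficients share the factor -1; dividing through by -1 gives  y'' - 2x y' + 6 y = 0.
This matches the Hermite equation y'' - 2x y' + 2n y = 0 with 2n = 6, so n = 3; the polynomial solution is H_3(x).
With y = sum_k a_k x^k, matching x^k gives (k+2)(k+1) a_{k+2} = 2(k - n) a_k = 2(k - 3) a_k. The right side vanishes at k = 3, so the series with the parity of 3 terminates at degree 3.
Standard normalization: leading coefficient of H_n is 2^n, so a_3 = 2^3 = 8. Work downward with a_k = (k+1)(k+2) a_{k+2} / (2(k - n)):
  a_1 = (2)(3)(8) / (2(1 - 3)) = 48/(-4) = -12
Hence H_3(x) = 8 x^3 - 12 x.

H_3(x); series = 8 x^3 - 12 x


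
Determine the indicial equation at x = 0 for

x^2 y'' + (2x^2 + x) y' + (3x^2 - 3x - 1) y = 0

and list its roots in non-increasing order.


Divide by x^2 to reach normal form y'' + P_1(x) y' + P_2(x) y = 0 with P_1(x) = 2 + 1/x and P_2(x) = 3 - 3/x - 1/x^2.
x = 0 is a singular point because the y'-coefficient 2 + 1/x has a pole at x = 0 and the y-coefficient 3 - 3/x - 1/x^2 has a pole at x = 0.
It is a regular singular point because x P_1(x) = p(x) = 2x + 1 and x^2 P_2(x) = q(x) = 3x^2 - 3x - 1 are polynomials, hence analytic at x = 0.
p(0) = 1,  q(0) = -1.
Indicial equation: r(r-1) + p(0) r + q(0) = 0, i.e. r^2 + (p(0) - 1) r + q(0) = 0, i.e. r^2 - 1 = 0.
Discriminant: (0)^2 - 4(-1) = 4, so r = (0 ± 2)/2.
Solving: r_1 = 1, r_2 = -1.

indicial: r^2 - 1 = 0; roots r_1 = 1, r_2 = -1


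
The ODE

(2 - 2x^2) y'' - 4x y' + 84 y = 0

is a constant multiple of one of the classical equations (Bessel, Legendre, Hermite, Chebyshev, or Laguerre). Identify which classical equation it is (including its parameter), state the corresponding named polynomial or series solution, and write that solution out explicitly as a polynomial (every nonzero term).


All three coefficients share the factor 2; dividing through by 2 gives  (1 - x^2) y'' - 2x y' + 42 y = 0.
This matches the Legendre equation (1 - x^2) y'' - 2x y' + n(n+1) y = 0 (note the -2x y' term) with n(n+1) = 42, so n = 6; the polynomial solution is P_6(x).
With y = sum_k a_k x^k, matching x^k gives (k+2)(k+1) a_{k+2} = [k(k+1) - n(n+1)] a_k = (k - 6)(k + 7) a_k. The right side vanishes at k = 6, so the series with the parity of 6 terminates at degree 6.
Standard normalization (P_n(1) = 1): leading coefficient (2n)!/(2^n (n!)^2) = 479001600/(64*518400) = 231/16, so a_6 = 231/16. Work downward with a_k = (k+1)(k+2) a_{k+2} / ((k - 6)(k + 7)):
  a_4 = (5)(6)(231/16) / ((4 - 6)(4 + 7)) = (3465/8)/(-22) = -315/16
  a_2 = (3)(4)(-315/16) / ((2 - 6)(2 + 7)) = (-945/4)/(-36) = 105/16
  a_0 = (1)(2)(105/16) / ((0 - 6)(0 + 7)) = (105/8)/(-42) = -5/16
Hence P_6(x) = 231 x^6/16 - 315 x^4/16 + 105 x^2/16 - 5/16.

P_6(x); series = 231 x^6/16 - 315 x^4/16 + 105 x^2/16 - 5/16


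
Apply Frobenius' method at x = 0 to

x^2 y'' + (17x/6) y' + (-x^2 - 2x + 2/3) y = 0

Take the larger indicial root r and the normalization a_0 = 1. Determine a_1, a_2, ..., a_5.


Write in Frobenius form y'' + (p(x)/x) y' + (q(x)/x^2) y = 0:
  p(x) = 17/6,  q(x) = -x^2 - 2x + 2/3.
Indicial equation: r(r-1) + (17/6) r + (2/3) = 0 -> roots r_1 = -1/2, r_2 = -4/3.
Take r = r_1 = -1/2. Let y(x) = x^r sum_{n>=0} a_n x^n with a_0 = 1.
Substitute y = x^r sum a_n x^n and match x^{r+n}. The recurrence is
  D(n) a_n - 2 a_{n-1} - 1 a_{n-2} = 0,  where D(n) = (r+n)(r+n-1) + (17/6)(r+n) + (2/3).
  a_n = [2 a_{n-1} + 1 a_{n-2}] / D(n).
Since the indicial polynomial factors as (r - r_1)(r - r_2), D(n) = (r_1 + n - r_1)(r_1 + n - r_2) = n(n + 5/6).
Evaluating step by step (a_0 = 1):
  n = 1: D(1) = 1(1 + 5/6) = 11/6; numerator = 2(1) = 2; a_1 = (2)/(11/6) = 12/11
  n = 2: D(2) = 2(2 + 5/6) = 17/3; numerator = 2(12/11) + 1(1) = 35/11; a_2 = (35/11)/(17/3) = 105/187
  n = 3: D(3) = 3(3 + 5/6) = 23/2; numerator = 2(105/187) + 1(12/11) = 414/187; a_3 = (414/187)/(23/2) = 36/187
  n = 4: D(4) = 4(4 + 5/6) = 58/3; numerator = 2(36/187) + 1(105/187) = 177/187; a_4 = (177/187)/(58/3) = 531/10846
  n = 5: D(5) = 5(5 + 5/6) = 175/6; numerator = 2(531/10846) + 1(36/187) = 1575/5423; a_5 = (1575/5423)/(175/6) = 54/5423

r = -1/2; a_0 = 1; a_1 = 12/11; a_2 = 105/187; a_3 = 36/187; a_4 = 531/10846; a_5 = 54/5423


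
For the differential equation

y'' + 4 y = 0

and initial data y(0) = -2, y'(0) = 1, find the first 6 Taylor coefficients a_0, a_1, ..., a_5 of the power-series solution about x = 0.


Ansatz: y(x) = sum_{n>=0} a_n x^n, so y'(x) = sum_{n>=1} n a_n x^(n-1) and y''(x) = sum_{n>=2} n(n-1) a_n x^(n-2).
Substitute into P(x) y'' + Q(x) y' + R(x) y = 0 with P(x) = 1, Q(x) = 0, R(x) = 4, and match powers of x.
Initial conditions: a_0 = -2, a_1 = 1.
Setting the coefficient of each power of x to zero and solving order by order (substituting the coefficients already found):
  x^0: 2 a_2 + 4 a_0 = 0  ->  2 a_2 = -4 a_0 = 8  ->  a_2 = 4
  x^1: 6 a_3 + 4 a_1 = 0  ->  6 a_3 = -4 a_1 = -4  ->  a_3 = -2/3
  x^2: 12 a_4 + 4 a_2 = 0  ->  12 a_4 = -4 a_2 = -16  ->  a_4 = -4/3
  x^3: 20 a_5 + 4 a_3 = 0  ->  20 a_5 = -4 a_3 = 8/3  ->  a_5 = 2/15
Truncated series: y(x) = -2 + x + 4 x^2 - (2/3) x^3 - (4/3) x^4 + (2/15) x^5 + O(x^6).

a_0 = -2; a_1 = 1; a_2 = 4; a_3 = -2/3; a_4 = -4/3; a_5 = 2/15


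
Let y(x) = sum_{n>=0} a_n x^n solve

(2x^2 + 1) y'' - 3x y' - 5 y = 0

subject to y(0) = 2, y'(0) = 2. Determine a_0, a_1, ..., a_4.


Ansatz: y(x) = sum_{n>=0} a_n x^n, so y'(x) = sum_{n>=1} n a_n x^(n-1) and y''(x) = sum_{n>=2} n(n-1) a_n x^(n-2).
Substitute into P(x) y'' + Q(x) y' + R(x) y = 0 with P(x) = 2x^2 + 1, Q(x) = -3x, R(x) = -5, and match powers of x.
Initial conditions: a_0 = 2, a_1 = 2.
Setting the coefficient of each power of x to zero and solving order by order (substituting the coefficients already found):
  x^0: 2 a_2 - 5 a_0 = 0  ->  2 a_2 = 5 a_0 = 10  ->  a_2 = 5
  x^1: 6 a_3 - 8 a_1 = 0  ->  6 a_3 = 8 a_1 = 16  ->  a_3 = 8/3
  x^2: 12 a_4 - 7 a_2 = 0  ->  12 a_4 = 7 a_2 = 35  ->  a_4 = 35/12
Truncated series: y(x) = 2 + 2 x + 5 x^2 + (8/3) x^3 + (35/12) x^4 + O(x^5).

a_0 = 2; a_1 = 2; a_2 = 5; a_3 = 8/3; a_4 = 35/12


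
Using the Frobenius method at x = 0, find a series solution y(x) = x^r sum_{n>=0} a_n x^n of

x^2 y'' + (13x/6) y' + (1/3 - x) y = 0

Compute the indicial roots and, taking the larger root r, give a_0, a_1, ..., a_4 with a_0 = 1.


Write in Frobenius form y'' + (p(x)/x) y' + (q(x)/x^2) y = 0:
  p(x) = 13/6,  q(x) = 1/3 - x.
Indicial equation: r(r-1) + (13/6) r + (1/3) = 0 -> roots r_1 = -1/2, r_2 = -2/3.
Take r = r_1 = -1/2. Let y(x) = x^r sum_{n>=0} a_n x^n with a_0 = 1.
Substitute y = x^r sum a_n x^n and match x^{r+n}. The recurrence is
  D(n) a_n - 1 a_{n-1} = 0,  where D(n) = (r+n)(r+n-1) + (13/6)(r+n) + (1/3).
  a_n = 1 / D(n) * a_{n-1}.
Since the indicial polynomial factors as (r - r_1)(r - r_2), D(n) = (r_1 + n - r_1)(r_1 + n - r_2) = n(n + 1/6).
Evaluating step by step (a_0 = 1):
  n = 1: D(1) = 1(1 + 1/6) = 7/6; numerator = 1(1) = 1; a_1 = (1)/(7/6) = 6/7
  n = 2: D(2) = 2(2 + 1/6) = 13/3; numerator = 1(6/7) = 6/7; a_2 = (6/7)/(13/3) = 18/91
  n = 3: D(3) = 3(3 + 1/6) = 19/2; numerator = 1(18/91) = 18/91; a_3 = (18/91)/(19/2) = 36/1729
  n = 4: D(4) = 4(4 + 1/6) = 50/3; numerator = 1(36/1729) = 36/1729; a_4 = (36/1729)/(50/3) = 54/43225

r = -1/2; a_0 = 1; a_1 = 6/7; a_2 = 18/91; a_3 = 36/1729; a_4 = 54/43225


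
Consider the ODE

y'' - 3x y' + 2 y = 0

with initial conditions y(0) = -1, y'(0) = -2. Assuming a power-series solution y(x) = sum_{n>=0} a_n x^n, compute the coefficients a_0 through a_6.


Ansatz: y(x) = sum_{n>=0} a_n x^n, so y'(x) = sum_{n>=1} n a_n x^(n-1) and y''(x) = sum_{n>=2} n(n-1) a_n x^(n-2).
Substitute into P(x) y'' + Q(x) y' + R(x) y = 0 with P(x) = 1, Q(x) = -3x, R(x) = 2, and match powers of x.
Initial conditions: a_0 = -1, a_1 = -2.
Setting the coefficient of each power of x to zero and solving order by order (substituting the coefficients already found):
  x^0: 2 a_2 + 2 a_0 = 0  ->  2 a_2 = -2 a_0 = 2  ->  a_2 = 1
  x^1: 6 a_3 - a_1 = 0  ->  6 a_3 = a_1 = -2  ->  a_3 = -1/3
  x^2: 12 a_4 - 4 a_2 = 0  ->  12 a_4 = 4 a_2 = 4  ->  a_4 = 1/3
  x^3: 20 a_5 - 7 a_3 = 0  ->  20 a_5 = 7 a_3 = -7/3  ->  a_5 = -7/60
  x^4: 30 a_6 - 10 a_4 = 0  ->  30 a_6 = 10 a_4 = 10/3  ->  a_6 = 1/9
Truncated series: y(x) = -1 - 2 x + x^2 - (1/3) x^3 + (1/3) x^4 - (7/60) x^5 + (1/9) x^6 + O(x^7).

a_0 = -1; a_1 = -2; a_2 = 1; a_3 = -1/3; a_4 = 1/3; a_5 = -7/60; a_6 = 1/9
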